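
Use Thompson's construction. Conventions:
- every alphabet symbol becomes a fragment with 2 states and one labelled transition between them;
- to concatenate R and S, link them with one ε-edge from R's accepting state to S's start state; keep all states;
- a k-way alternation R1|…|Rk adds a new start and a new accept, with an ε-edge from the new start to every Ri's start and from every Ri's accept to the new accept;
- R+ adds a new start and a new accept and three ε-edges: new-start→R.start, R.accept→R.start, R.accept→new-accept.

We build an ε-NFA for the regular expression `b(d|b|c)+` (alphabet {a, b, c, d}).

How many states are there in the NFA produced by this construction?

12

Bottom-up over the parse tree:
Each of the 4 symbol leaves contributes a 2-state fragment.
  d|b|c : 8 states
  (d|b|c)+ : 10 states
  b(d|b|c)+ : 12 states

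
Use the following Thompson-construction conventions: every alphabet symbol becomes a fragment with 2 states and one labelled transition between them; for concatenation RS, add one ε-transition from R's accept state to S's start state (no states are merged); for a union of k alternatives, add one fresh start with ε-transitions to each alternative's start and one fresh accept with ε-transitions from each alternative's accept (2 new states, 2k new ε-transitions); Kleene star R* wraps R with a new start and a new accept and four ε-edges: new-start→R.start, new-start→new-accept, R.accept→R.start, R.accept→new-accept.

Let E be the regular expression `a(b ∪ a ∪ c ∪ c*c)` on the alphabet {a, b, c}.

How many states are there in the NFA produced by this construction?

Building bottom-up:
Each of the 6 symbol leaves contributes a 2-state fragment.
  c* = 4 states
  c*c = 6 states
  b ∪ a ∪ c ∪ c*c = 14 states
  a(b ∪ a ∪ c ∪ c*c) = 16 states

16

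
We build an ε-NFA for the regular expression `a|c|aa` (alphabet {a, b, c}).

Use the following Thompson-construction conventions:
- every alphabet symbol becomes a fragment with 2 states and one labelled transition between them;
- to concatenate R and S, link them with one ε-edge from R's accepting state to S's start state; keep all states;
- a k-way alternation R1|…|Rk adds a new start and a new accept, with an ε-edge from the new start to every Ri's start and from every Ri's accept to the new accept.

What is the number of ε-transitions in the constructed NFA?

7

Recursing over subexpressions:
Each of the 4 symbol leaves contributes 0 ε-transitions.
  aa → 1 ε-transition
  a|c|aa → 7 ε-transitions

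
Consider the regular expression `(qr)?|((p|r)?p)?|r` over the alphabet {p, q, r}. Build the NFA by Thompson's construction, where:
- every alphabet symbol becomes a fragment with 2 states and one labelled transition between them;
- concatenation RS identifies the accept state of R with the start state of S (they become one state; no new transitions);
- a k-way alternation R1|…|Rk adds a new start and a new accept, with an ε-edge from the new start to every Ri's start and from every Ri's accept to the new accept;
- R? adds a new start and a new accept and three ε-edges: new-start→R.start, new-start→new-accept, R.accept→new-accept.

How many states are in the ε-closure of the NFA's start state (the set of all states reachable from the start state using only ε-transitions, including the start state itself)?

Let C(F) = |ε-closure(F.start)| within fragment F, and note whether F accepts ε. Symbol fragments have C = 1 and do not accept ε. Then:
  qr → C equals the left operand's closure size = 1 (its accept is not ε-reachable, so the closure stops there)
  (qr)? → C = 1 (new start) + 1 (body) + 1 (new accept, via ε) = 3
  p|r → C = 1 + 1 + 1 = 3 (the new accept is not ε-reachable since no branch accepts ε)
  (p|r)? → C = 1 (new start) + 3 (body) + 1 (new accept, via ε) = 5
  (p|r)?p → the left operand accepts ε, so the closure extends into the next operand (the shared merged state is already counted); C = 5 + (1−1) = 5
  ((p|r)?p)? → C = 1 (new start) + 5 (body) + 1 (new accept, via ε) = 7
  (qr)?|((p|r)?p)?|r → C = 1 (new start) + (3 + 7 + 1) + 1 (new accept, since some branch ε-reaches its own accept) = 13

13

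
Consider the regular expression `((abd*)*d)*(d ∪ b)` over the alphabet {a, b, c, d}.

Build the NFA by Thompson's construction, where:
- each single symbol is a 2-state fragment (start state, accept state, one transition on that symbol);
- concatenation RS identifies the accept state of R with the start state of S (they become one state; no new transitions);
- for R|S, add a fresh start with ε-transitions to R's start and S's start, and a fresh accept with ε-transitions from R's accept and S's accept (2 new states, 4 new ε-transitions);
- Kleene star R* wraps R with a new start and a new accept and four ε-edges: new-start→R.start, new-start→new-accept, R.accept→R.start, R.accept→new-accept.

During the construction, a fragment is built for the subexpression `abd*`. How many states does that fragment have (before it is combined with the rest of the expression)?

Fragment for `abd*`:
Each of the 3 symbol leaves contributes a 2-state fragment.
  d* — 4 states
  abd* — 6 states

6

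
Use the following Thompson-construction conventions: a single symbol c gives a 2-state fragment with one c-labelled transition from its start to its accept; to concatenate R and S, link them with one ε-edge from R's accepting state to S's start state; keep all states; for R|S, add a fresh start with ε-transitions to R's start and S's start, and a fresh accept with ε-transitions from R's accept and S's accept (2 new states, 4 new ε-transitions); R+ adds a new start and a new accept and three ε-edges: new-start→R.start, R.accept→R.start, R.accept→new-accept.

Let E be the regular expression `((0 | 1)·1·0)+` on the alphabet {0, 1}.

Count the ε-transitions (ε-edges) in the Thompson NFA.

9

Per subexpression:
Each of the 4 symbol leaves contributes 0 ε-transitions.
  0 | 1 — 4 ε-transitions
  (0 | 1)·1·0 — 6 ε-transitions
  ((0 | 1)·1·0)+ — 9 ε-transitions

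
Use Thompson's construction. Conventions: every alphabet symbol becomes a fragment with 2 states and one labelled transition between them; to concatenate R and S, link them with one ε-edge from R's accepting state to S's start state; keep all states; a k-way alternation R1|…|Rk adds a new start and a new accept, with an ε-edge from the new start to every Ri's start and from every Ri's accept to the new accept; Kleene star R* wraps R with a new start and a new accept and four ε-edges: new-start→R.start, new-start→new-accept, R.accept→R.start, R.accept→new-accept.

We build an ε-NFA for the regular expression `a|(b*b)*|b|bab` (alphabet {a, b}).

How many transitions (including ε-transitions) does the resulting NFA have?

26

Bottom-up over the parse tree:
Each of the 7 symbol leaves contributes 1 transition (1 symbol, 0 ε).
  b* : 5 transitions (1 symbol, 4 ε)
  b*b : 7 transitions (2 symbol, 5 ε)
  (b*b)* : 11 transitions (2 symbol, 9 ε)
  bab : 5 transitions (3 symbol, 2 ε)
  a|(b*b)*|b|bab : 26 transitions (7 symbol, 19 ε)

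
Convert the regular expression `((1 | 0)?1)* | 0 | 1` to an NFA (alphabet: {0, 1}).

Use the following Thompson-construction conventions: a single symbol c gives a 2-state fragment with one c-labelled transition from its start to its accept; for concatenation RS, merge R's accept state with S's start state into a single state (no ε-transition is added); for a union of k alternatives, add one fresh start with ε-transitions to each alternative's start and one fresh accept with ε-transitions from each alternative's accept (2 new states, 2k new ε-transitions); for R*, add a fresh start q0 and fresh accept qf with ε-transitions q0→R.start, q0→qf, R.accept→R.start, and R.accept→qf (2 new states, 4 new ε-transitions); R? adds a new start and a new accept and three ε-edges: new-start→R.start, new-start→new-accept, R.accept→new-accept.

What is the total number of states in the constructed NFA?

17

Bottom-up over the parse tree:
Each of the 5 symbol leaves contributes a 2-state fragment.
  1 | 0 — 6 states
  (1 | 0)? — 8 states
  (1 | 0)?1 — 9 states
  ((1 | 0)?1)* — 11 states
  ((1 | 0)?1)* | 0 | 1 — 17 states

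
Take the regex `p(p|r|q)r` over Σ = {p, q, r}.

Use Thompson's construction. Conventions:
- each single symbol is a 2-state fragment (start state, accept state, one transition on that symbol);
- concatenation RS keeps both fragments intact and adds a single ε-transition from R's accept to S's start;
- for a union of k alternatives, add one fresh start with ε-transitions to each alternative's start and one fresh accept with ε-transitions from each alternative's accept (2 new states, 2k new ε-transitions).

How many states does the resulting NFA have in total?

Building bottom-up:
Each of the 5 symbol leaves contributes a 2-state fragment.
  p|r|q = 8 states
  p(p|r|q)r = 12 states

12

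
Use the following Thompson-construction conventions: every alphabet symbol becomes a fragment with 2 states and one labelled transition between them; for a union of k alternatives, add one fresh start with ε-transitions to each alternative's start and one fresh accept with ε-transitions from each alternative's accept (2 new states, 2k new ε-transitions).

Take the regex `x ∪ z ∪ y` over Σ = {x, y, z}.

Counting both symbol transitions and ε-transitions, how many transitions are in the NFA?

9

Per subexpression:
Each of the 3 symbol leaves contributes 1 transition (1 symbol, 0 ε).
  x ∪ z ∪ y → 9 transitions (3 symbol, 6 ε)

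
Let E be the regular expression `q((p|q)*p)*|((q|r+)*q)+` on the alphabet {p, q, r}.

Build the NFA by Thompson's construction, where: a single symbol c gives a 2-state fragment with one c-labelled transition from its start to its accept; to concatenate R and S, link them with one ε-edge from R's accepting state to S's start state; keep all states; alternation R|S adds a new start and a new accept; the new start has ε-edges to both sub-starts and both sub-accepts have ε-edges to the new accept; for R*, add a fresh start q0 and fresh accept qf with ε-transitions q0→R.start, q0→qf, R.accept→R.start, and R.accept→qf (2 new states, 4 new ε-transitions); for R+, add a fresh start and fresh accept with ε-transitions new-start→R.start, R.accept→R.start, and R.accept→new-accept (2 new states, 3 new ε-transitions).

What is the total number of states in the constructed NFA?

By structural recursion:
Each of the 7 symbol leaves contributes a 2-state fragment.
  p|q = 6 states
  (p|q)* = 8 states
  (p|q)*p = 10 states
  ((p|q)*p)* = 12 states
  q((p|q)*p)* = 14 states
  r+ = 4 states
  q|r+ = 8 states
  (q|r+)* = 10 states
  (q|r+)*q = 12 states
  ((q|r+)*q)+ = 14 states
  q((p|q)*p)*|((q|r+)*q)+ = 30 states

30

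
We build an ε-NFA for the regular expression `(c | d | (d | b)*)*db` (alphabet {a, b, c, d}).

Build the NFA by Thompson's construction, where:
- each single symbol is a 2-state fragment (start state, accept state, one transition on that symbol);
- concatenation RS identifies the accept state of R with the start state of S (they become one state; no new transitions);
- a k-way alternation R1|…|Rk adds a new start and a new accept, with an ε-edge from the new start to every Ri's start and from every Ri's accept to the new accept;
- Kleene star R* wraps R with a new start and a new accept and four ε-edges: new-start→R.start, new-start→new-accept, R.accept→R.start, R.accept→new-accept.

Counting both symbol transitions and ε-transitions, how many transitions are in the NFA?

Bottom-up over the parse tree:
Each of the 6 symbol leaves contributes 1 transition (1 symbol, 0 ε).
  d | b → 6 transitions (2 symbol, 4 ε)
  (d | b)* → 10 transitions (2 symbol, 8 ε)
  c | d | (d | b)* → 18 transitions (4 symbol, 14 ε)
  (c | d | (d | b)*)* → 22 transitions (4 symbol, 18 ε)
  (c | d | (d | b)*)*db → 24 transitions (6 symbol, 18 ε)

24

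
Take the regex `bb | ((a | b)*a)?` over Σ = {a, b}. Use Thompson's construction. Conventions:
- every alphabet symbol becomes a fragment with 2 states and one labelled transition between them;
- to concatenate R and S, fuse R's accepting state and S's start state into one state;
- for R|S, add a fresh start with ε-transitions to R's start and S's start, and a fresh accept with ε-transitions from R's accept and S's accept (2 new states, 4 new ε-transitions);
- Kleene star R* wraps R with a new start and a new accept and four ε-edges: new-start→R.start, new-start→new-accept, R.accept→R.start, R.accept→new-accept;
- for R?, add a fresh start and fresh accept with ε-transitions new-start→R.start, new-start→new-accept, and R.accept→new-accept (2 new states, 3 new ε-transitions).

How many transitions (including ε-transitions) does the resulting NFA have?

20

Building bottom-up:
Each of the 5 symbol leaves contributes 1 transition (1 symbol, 0 ε).
  bb → 2 transitions (2 symbol, 0 ε)
  a | b → 6 transitions (2 symbol, 4 ε)
  (a | b)* → 10 transitions (2 symbol, 8 ε)
  (a | b)*a → 11 transitions (3 symbol, 8 ε)
  ((a | b)*a)? → 14 transitions (3 symbol, 11 ε)
  bb | ((a | b)*a)? → 20 transitions (5 symbol, 15 ε)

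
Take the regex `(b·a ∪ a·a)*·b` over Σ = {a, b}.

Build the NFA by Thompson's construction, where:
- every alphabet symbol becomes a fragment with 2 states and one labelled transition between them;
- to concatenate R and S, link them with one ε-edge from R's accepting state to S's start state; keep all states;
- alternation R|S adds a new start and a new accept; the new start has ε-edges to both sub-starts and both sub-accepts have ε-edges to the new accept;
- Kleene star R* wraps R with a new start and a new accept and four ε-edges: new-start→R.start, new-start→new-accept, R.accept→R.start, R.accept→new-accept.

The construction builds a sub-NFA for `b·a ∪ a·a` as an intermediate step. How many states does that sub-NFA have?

Fragment for `b·a ∪ a·a`:
Each of the 4 symbol leaves contributes a 2-state fragment.
  b·a : 4 states
  a·a : 4 states
  b·a ∪ a·a : 10 states

10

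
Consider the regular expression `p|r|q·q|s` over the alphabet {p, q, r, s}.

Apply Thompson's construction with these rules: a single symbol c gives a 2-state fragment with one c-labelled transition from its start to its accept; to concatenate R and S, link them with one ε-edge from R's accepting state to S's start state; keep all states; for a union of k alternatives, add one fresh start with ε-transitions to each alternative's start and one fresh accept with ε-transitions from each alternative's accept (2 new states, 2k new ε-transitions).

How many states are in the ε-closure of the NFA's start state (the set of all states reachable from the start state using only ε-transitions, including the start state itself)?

Let C(F) = |ε-closure(F.start)| within fragment F, and note whether F accepts ε. Symbol fragments have C = 1 and do not accept ε. Then:
  q·q : |closure| equals the left operand's closure size = 1 (its accept is not ε-reachable, so the closure stops there)
  p|r|q·q|s : new start ε-reaches every alternative's start; none of them accept ε, so the new accept is not reached: |closure| = 1 + 1 + 1 + 1 + 1 = 5

5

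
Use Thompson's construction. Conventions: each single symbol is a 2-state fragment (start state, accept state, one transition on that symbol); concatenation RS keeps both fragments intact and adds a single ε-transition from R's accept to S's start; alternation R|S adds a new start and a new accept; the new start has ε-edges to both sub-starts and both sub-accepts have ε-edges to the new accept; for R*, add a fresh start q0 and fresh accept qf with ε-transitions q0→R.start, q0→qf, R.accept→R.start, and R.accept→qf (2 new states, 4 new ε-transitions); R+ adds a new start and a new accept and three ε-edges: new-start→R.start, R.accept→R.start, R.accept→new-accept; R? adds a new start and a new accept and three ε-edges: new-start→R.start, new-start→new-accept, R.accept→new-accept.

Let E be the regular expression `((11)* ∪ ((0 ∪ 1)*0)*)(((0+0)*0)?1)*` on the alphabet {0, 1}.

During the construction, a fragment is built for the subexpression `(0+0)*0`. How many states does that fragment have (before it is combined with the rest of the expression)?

10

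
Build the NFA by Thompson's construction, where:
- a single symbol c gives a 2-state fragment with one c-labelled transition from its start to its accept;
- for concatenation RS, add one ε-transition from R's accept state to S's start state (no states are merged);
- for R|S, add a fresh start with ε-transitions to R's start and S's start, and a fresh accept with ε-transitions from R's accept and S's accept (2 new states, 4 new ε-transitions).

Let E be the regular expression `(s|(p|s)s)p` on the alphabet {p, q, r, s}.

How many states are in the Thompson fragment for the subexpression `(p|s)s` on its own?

Fragment for `(p|s)s`:
Each of the 3 symbol leaves contributes a 2-state fragment.
  p|s : 6 states
  (p|s)s : 8 states

8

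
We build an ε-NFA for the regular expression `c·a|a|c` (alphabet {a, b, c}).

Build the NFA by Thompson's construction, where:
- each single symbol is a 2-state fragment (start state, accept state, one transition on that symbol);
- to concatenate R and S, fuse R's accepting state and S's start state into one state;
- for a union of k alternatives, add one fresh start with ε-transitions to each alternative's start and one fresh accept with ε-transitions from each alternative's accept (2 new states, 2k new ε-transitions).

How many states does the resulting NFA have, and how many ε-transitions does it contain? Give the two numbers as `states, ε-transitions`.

By structural recursion:
Each of the 4 symbol leaves contributes 2 states and 0 ε-transitions.
  c·a : 3 states, 0 ε-transitions
  c·a|a|c : 9 states, 6 ε-transitions

9, 6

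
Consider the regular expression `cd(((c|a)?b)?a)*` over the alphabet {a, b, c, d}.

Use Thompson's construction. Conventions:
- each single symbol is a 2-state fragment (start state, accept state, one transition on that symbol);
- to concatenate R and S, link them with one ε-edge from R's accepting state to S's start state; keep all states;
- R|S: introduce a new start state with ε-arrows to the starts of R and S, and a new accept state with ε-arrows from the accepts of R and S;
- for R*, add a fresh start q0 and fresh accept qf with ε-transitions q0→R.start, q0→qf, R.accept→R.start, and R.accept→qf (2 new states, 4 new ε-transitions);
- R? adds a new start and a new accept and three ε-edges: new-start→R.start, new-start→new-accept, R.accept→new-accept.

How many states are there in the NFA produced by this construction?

Per subexpression:
Each of the 6 symbol leaves contributes a 2-state fragment.
  c|a — 6 states
  (c|a)? — 8 states
  (c|a)?b — 10 states
  ((c|a)?b)? — 12 states
  ((c|a)?b)?a — 14 states
  (((c|a)?b)?a)* — 16 states
  cd(((c|a)?b)?a)* — 20 states

20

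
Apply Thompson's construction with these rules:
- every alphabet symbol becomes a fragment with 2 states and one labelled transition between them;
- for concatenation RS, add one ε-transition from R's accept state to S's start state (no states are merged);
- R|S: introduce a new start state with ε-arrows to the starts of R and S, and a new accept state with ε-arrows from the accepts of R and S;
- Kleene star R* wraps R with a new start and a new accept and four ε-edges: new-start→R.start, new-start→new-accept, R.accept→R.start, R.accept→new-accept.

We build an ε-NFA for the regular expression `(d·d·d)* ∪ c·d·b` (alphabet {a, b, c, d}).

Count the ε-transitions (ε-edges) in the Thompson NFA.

Building bottom-up:
Each of the 6 symbol leaves contributes 0 ε-transitions.
  d·d·d — 2 ε-transitions
  (d·d·d)* — 6 ε-transitions
  c·d·b — 2 ε-transitions
  (d·d·d)* ∪ c·d·b — 12 ε-transitions

12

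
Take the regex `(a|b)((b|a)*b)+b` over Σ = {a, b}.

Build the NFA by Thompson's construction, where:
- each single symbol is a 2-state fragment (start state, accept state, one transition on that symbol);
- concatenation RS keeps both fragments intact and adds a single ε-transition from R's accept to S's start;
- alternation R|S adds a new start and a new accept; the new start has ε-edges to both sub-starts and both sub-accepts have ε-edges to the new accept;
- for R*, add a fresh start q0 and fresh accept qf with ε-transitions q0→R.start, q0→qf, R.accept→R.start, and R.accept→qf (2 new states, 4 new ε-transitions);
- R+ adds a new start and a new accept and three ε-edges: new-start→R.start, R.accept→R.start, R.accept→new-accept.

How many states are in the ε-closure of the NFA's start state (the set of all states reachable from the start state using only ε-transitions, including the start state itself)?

Let C(F) = |ε-closure(F.start)| within fragment F, and note whether F accepts ε. Symbol fragments have C = 1 and do not accept ε. Then:
  a|b → |closure| = 1 + 1 + 1 = 3 (the new accept is not ε-reachable since no branch accepts ε)
  b|a → |closure| = 1 + 1 + 1 = 3 (the new accept is not ε-reachable since no branch accepts ε)
  (b|a)* → new start has ε-edges to the inner start and to the new accept, so |closure| = 2 + 3 = 5
  (b|a)*b → the left operand accepts ε, so the closure extends into the next operand (via the concat ε-link); |closure| = 5 + 1 = 6
  ((b|a)*b)+ → |closure| = 1 + 6 = 7 (the body doesn't accept ε, so the new accept is not reached)
  (a|b)((b|a)*b)+b → same as the first factor's closure: |closure| = 3

3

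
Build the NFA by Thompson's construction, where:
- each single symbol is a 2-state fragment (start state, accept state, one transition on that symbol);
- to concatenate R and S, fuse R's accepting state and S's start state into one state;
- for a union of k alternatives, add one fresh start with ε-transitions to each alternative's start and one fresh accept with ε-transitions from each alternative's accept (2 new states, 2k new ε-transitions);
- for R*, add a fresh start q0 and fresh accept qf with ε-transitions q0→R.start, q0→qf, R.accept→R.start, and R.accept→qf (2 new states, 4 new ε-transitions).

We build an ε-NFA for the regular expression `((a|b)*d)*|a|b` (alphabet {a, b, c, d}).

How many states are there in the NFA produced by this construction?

Recursing over subexpressions:
Each of the 5 symbol leaves contributes a 2-state fragment.
  a|b = 6 states
  (a|b)* = 8 states
  (a|b)*d = 9 states
  ((a|b)*d)* = 11 states
  ((a|b)*d)*|a|b = 17 states

17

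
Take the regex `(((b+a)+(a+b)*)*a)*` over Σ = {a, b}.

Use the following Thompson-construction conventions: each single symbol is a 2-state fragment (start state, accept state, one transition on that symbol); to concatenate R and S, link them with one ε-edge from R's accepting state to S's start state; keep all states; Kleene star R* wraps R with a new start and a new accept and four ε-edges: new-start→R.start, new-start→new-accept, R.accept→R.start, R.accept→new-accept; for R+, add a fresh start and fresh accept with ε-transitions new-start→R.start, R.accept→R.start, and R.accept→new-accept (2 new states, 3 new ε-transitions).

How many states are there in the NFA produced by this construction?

Recursing over subexpressions:
Each of the 5 symbol leaves contributes a 2-state fragment.
  b+ → 4 states
  b+a → 6 states
  (b+a)+ → 8 states
  a+ → 4 states
  a+b → 6 states
  (a+b)* → 8 states
  (b+a)+(a+b)* → 16 states
  ((b+a)+(a+b)*)* → 18 states
  ((b+a)+(a+b)*)*a → 20 states
  (((b+a)+(a+b)*)*a)* → 22 states

22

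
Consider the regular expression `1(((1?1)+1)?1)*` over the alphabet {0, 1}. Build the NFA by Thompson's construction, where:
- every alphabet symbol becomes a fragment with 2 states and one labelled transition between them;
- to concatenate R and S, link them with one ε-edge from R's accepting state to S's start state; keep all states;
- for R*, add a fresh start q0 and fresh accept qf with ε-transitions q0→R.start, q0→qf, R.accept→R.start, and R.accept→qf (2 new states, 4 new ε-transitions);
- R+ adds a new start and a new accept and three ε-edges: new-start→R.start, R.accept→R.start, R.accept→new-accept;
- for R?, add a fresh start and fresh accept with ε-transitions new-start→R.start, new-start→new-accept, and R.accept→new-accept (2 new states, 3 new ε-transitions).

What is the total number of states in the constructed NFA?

18

By structural recursion:
Each of the 5 symbol leaves contributes a 2-state fragment.
  1? → 4 states
  1?1 → 6 states
  (1?1)+ → 8 states
  (1?1)+1 → 10 states
  ((1?1)+1)? → 12 states
  ((1?1)+1)?1 → 14 states
  (((1?1)+1)?1)* → 16 states
  1(((1?1)+1)?1)* → 18 states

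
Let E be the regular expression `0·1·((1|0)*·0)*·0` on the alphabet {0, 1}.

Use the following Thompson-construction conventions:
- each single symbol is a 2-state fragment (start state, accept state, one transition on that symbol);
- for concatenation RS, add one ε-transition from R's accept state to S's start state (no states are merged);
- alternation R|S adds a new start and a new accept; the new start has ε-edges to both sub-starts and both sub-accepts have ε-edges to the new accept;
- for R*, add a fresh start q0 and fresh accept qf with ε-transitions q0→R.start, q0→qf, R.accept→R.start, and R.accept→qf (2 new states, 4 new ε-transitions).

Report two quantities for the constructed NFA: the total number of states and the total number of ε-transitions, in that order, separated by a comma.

18, 16

Building bottom-up:
Each of the 6 symbol leaves contributes 2 states and 0 ε-transitions.
  1|0 — 6 states, 4 ε-transitions
  (1|0)* — 8 states, 8 ε-transitions
  (1|0)*·0 — 10 states, 9 ε-transitions
  ((1|0)*·0)* — 12 states, 13 ε-transitions
  0·1·((1|0)*·0)*·0 — 18 states, 16 ε-transitions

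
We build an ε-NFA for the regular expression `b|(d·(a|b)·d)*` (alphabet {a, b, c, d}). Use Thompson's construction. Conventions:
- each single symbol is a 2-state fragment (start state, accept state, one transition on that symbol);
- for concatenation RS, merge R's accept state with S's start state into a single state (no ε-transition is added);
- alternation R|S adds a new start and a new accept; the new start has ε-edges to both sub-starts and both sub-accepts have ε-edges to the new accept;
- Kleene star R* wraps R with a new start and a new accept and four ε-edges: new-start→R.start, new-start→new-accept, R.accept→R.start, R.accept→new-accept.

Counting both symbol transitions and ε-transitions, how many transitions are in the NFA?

Bottom-up over the parse tree:
Each of the 5 symbol leaves contributes 1 transition (1 symbol, 0 ε).
  a|b — 6 transitions (2 symbol, 4 ε)
  d·(a|b)·d — 8 transitions (4 symbol, 4 ε)
  (d·(a|b)·d)* — 12 transitions (4 symbol, 8 ε)
  b|(d·(a|b)·d)* — 17 transitions (5 symbol, 12 ε)

17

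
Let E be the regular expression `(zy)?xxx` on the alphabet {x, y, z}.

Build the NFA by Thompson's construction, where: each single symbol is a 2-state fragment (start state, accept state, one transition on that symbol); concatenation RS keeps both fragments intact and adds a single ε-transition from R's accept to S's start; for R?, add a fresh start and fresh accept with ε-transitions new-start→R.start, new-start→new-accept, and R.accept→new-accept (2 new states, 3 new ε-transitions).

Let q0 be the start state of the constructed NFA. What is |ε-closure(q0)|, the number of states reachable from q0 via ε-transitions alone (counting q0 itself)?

Work bottom-up. For each fragment F, track |ε-closure(F.start)| and whether F's accept lies in that closure (i.e. whether F accepts ε). A single-symbol fragment has closure size 1 and does not accept ε.
  zy — |ε-closure| equals the left operand's closure size = 1 (its accept is not ε-reachable, so the closure stops there)
  (zy)? — new start has ε-edges to the inner start and to the new accept, so |ε-closure| = 2 + 1 = 3
  (zy)?xxx — |ε-closure| = 3 + 1 = 4 (closure spills across the concat boundary because the left factor accepts ε)

4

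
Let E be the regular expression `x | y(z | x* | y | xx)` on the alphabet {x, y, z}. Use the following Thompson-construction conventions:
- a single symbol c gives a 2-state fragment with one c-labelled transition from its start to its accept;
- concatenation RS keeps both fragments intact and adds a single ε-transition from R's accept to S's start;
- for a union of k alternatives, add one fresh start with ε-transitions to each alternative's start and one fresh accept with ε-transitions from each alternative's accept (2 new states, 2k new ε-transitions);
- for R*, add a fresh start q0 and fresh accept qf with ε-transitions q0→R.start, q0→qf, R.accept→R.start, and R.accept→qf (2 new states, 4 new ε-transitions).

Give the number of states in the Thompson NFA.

20

Per subexpression:
Each of the 7 symbol leaves contributes a 2-state fragment.
  x* : 4 states
  xx : 4 states
  z | x* | y | xx : 14 states
  y(z | x* | y | xx) : 16 states
  x | y(z | x* | y | xx) : 20 states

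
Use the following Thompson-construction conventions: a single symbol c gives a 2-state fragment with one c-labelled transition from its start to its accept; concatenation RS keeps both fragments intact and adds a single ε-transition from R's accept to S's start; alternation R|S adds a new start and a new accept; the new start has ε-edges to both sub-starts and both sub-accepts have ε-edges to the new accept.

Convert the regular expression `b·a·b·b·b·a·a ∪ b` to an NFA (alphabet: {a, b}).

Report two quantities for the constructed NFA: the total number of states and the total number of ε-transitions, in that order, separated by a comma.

18, 10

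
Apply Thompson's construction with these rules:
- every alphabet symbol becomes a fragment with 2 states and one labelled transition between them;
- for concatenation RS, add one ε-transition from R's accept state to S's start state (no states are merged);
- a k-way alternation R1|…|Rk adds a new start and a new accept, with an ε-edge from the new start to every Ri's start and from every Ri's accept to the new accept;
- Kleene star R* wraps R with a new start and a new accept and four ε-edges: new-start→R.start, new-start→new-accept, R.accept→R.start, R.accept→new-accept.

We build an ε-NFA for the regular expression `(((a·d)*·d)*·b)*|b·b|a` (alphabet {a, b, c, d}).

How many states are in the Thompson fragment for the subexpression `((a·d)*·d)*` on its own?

10

Fragment for `((a·d)*·d)*`:
Each of the 3 symbol leaves contributes a 2-state fragment.
  a·d : 4 states
  (a·d)* : 6 states
  (a·d)*·d : 8 states
  ((a·d)*·d)* : 10 states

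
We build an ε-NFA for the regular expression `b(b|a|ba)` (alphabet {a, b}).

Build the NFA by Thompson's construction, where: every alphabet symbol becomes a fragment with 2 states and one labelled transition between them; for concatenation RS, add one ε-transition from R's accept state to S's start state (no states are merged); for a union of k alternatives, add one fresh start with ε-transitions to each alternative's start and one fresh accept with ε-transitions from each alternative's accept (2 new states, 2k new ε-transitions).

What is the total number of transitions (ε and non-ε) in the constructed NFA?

13

Recursing over subexpressions:
Each of the 5 symbol leaves contributes 1 transition (1 symbol, 0 ε).
  ba → 3 transitions (2 symbol, 1 ε)
  b|a|ba → 11 transitions (4 symbol, 7 ε)
  b(b|a|ba) → 13 transitions (5 symbol, 8 ε)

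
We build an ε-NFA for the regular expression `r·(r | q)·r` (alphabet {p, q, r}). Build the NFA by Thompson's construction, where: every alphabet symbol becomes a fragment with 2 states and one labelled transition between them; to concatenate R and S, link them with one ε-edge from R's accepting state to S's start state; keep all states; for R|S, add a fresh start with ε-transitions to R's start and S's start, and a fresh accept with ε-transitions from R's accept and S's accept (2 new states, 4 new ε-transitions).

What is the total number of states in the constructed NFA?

Building bottom-up:
Each of the 4 symbol leaves contributes a 2-state fragment.
  r | q — 6 states
  r·(r | q)·r — 10 states

10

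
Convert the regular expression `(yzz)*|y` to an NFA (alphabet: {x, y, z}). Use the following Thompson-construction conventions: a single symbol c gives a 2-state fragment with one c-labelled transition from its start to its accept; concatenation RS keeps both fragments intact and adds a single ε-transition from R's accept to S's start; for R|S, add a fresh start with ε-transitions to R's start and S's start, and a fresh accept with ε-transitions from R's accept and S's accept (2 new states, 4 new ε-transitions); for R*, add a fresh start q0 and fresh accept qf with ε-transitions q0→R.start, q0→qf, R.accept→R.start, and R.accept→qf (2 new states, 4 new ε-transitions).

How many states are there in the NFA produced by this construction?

12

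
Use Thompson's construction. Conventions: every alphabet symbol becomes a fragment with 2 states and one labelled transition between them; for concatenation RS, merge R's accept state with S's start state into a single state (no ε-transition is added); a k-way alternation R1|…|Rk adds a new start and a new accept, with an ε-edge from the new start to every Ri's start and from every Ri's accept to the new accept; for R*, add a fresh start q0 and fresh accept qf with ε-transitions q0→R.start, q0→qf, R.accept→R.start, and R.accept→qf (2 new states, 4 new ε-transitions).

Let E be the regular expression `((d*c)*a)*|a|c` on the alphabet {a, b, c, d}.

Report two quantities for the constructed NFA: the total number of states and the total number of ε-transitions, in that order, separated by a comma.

Bottom-up over the parse tree:
Each of the 5 symbol leaves contributes 2 states and 0 ε-transitions.
  d* → 4 states, 4 ε-transitions
  d*c → 5 states, 4 ε-transitions
  (d*c)* → 7 states, 8 ε-transitions
  (d*c)*a → 8 states, 8 ε-transitions
  ((d*c)*a)* → 10 states, 12 ε-transitions
  ((d*c)*a)*|a|c → 16 states, 18 ε-transitions

16, 18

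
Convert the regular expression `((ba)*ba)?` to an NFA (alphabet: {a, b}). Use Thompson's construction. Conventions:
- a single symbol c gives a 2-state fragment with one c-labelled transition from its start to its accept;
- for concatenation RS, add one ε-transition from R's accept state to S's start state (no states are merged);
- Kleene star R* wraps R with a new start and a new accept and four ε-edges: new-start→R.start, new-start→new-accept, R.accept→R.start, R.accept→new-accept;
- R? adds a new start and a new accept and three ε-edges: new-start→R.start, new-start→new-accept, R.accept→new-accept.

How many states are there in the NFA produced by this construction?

Building bottom-up:
Each of the 4 symbol leaves contributes a 2-state fragment.
  ba — 4 states
  (ba)* — 6 states
  (ba)*ba — 10 states
  ((ba)*ba)? — 12 states

12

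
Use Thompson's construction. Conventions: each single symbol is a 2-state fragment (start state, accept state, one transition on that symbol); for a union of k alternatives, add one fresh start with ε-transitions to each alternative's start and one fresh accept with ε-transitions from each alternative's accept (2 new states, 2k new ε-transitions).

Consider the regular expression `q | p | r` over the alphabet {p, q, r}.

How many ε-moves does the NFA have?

6

Recursing over subexpressions:
Each of the 3 symbol leaves contributes 0 ε-transitions.
  q | p | r → 6 ε-transitions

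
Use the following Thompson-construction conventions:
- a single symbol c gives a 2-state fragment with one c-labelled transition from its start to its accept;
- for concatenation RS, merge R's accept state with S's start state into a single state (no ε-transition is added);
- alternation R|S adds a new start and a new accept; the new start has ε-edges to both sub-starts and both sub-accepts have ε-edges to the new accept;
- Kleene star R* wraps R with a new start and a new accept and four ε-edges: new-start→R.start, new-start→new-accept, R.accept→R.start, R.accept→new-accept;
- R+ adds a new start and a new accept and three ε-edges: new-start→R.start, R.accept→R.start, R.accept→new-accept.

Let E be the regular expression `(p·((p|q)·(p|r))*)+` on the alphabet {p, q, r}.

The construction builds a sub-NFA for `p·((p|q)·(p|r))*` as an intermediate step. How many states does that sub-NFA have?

14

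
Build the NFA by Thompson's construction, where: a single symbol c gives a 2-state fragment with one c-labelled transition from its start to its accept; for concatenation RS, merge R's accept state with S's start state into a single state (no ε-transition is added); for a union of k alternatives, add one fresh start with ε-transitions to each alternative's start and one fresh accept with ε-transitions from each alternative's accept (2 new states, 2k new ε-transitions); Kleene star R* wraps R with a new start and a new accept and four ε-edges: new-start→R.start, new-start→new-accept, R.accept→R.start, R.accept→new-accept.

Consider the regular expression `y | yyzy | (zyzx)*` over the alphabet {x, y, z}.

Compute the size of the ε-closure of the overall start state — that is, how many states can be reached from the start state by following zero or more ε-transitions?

7

Work bottom-up. For each fragment F, track |ε-closure(F.start)| and whether F's accept lies in that closure (i.e. whether F accepts ε). A single-symbol fragment has closure size 1 and does not accept ε.
  yyzy — |ε-closure| equals the left operand's closure size = 1 (its accept is not ε-reachable, so the closure stops there)
  zyzx — |ε-closure| equals the left operand's closure size = 1 (its accept is not ε-reachable, so the closure stops there)
  (zyzx)* — |ε-closure| = 1 (new start) + 1 (body) + 1 (new accept) = 3
  y | yyzy | (zyzx)* — |ε-closure| = 1 (new start) + (1 + 1 + 3) + 1 (new accept, since some branch ε-reaches its own accept) = 7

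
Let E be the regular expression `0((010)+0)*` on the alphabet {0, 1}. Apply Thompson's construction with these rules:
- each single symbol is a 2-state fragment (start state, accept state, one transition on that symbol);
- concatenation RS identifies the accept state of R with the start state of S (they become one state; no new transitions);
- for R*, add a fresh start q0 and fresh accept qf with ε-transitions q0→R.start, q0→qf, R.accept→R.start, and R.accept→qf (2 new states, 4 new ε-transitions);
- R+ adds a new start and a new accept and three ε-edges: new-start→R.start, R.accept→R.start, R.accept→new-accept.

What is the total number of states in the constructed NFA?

10

Building bottom-up:
Each of the 5 symbol leaves contributes a 2-state fragment.
  010 — 4 states
  (010)+ — 6 states
  (010)+0 — 7 states
  ((010)+0)* — 9 states
  0((010)+0)* — 10 states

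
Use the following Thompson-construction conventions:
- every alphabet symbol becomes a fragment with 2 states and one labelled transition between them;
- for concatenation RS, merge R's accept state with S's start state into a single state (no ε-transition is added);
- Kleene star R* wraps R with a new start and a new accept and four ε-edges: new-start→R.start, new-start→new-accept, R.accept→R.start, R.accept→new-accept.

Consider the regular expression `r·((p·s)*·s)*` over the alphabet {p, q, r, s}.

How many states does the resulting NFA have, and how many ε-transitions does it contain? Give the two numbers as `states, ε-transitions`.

Per subexpression:
Each of the 4 symbol leaves contributes 2 states and 0 ε-transitions.
  p·s → 3 states, 0 ε-transitions
  (p·s)* → 5 states, 4 ε-transitions
  (p·s)*·s → 6 states, 4 ε-transitions
  ((p·s)*·s)* → 8 states, 8 ε-transitions
  r·((p·s)*·s)* → 9 states, 8 ε-transitions

9, 8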